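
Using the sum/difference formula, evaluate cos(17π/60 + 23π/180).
cos(17π/60 + 23π/180) = cos 17π/60 cos 23π/180 - sin 17π/60 sin 23π/180 = 0.2756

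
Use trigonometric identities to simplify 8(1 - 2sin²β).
8(1 - 2sin²β) = 8(cos(2β)) (using Double angle)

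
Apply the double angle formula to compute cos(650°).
cos(650°) = 2cos²325° - 1 = 0.342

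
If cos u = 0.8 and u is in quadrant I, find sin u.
sin u = 0.6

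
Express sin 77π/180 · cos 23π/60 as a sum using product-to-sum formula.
sin 77π/180 cos 23π/60 = (1/2)[sin(77π/180+23π/60) + sin(77π/180-23π/60)]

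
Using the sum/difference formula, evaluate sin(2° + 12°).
sin(2° + 12°) = sin 2° cos 12° + cos 2° sin 12° = 0.2419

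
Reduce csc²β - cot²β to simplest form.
csc²β - cot²β = 1 (using Pythagorean identity)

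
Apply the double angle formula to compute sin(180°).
sin(180°) = 2 sin 90° cos 90° = 0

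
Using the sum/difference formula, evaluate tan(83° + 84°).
tan(83° + 84°) = (tan 83° + tan 84°)/(1 - tan 83° tan 84°) = -0.2309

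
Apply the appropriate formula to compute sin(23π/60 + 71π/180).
sin(23π/60 + 71π/180) = sin 23π/60 cos 71π/180 + cos 23π/60 sin 71π/180 = 0.6428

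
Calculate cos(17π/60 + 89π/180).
cos(17π/60 + 89π/180) = cos 17π/60 cos 89π/180 - sin 17π/60 sin 89π/180 = -0.766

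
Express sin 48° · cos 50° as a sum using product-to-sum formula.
sin 48° cos 50° = (1/2)[sin(48°+50°) + sin(48°-50°)]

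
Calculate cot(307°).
cot(307°) = -0.7536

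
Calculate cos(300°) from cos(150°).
cos(300°) = cos²150° - sin²150° = 1/2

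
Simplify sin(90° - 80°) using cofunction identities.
sin(90° - 80°) = cos(80°)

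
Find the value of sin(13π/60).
sin(13π/60) = 0.6293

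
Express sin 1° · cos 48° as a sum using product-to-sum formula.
sin 1° cos 48° = (1/2)[sin(1°+48°) + sin(1°-48°)]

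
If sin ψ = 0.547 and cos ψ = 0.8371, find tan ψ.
tan ψ = sin ψ / cos ψ = 0.6534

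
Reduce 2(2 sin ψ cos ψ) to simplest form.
2(2 sin ψ cos ψ) = 2(sin(2ψ)) (using Double angle)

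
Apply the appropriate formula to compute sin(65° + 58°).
sin(65° + 58°) = sin 65° cos 58° + cos 65° sin 58° = 0.8387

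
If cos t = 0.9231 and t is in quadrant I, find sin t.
sin t = 0.3846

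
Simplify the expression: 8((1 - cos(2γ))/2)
8((1 - cos(2γ))/2) = 8(sin²γ) (using Power reduction)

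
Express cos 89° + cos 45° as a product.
cos 89° + cos 45° = 2 cos(67°) cos(22°)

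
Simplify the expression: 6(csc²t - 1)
6(csc²t - 1) = 6(cot²t) (using Pythagorean identity)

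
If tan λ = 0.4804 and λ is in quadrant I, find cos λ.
cos λ = 0.9014 (using tan²λ + 1 = sec²λ)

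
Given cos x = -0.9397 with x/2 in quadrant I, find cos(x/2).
cos(x/2) = ±√((1 + cos x)/2); positive since x/2 ∈ QI, so cos(x/2) = 0.1736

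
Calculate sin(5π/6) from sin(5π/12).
sin(5π/6) = 2 sin 5π/12 cos 5π/12 = 1/2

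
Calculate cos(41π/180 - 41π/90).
cos(41π/180 - 41π/90) = cos 41π/180 cos 41π/90 + sin 41π/180 sin 41π/90 = 0.7547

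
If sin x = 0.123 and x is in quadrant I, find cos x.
cos x = 0.9924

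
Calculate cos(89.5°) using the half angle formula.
cos(89.5°) = √((1 + cos 179°)/2) = 0.008727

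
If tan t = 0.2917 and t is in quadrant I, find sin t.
sin t = 0.28 (using tan²t + 1 = sec²t)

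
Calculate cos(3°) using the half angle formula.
cos(3°) = √((1 + cos 6°)/2) = 0.9986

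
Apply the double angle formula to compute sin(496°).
sin(496°) = 2 sin 248° cos 248° = 0.6947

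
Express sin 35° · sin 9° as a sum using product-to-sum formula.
sin 35° sin 9° = (1/2)[cos(35°-9°) - cos(35°+9°)]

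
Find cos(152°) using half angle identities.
cos(152°) = -√((1 + cos 304°)/2) = -0.8829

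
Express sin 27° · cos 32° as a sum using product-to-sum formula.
sin 27° cos 32° = (1/2)[sin(27°+32°) + sin(27°-32°)]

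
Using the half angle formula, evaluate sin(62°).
sin(62°) = √((1 - cos 124°)/2) = 0.8829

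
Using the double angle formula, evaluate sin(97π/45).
sin(97π/45) = 2 sin 97π/90 cos 97π/90 = 0.4695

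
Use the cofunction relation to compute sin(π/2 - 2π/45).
sin(π/2 - 2π/45) = cos(2π/45) = 0.9903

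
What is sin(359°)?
sin(359°) = -0.01745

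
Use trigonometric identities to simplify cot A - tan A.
cot A - tan A = 2 cot(2A) (using Double angle)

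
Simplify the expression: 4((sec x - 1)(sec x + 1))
4((sec x - 1)(sec x + 1)) = 4(tan²x) (using Diff. of squares)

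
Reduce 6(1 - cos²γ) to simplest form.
6(1 - cos²γ) = 6(sin²γ) (using Pythagorean identity)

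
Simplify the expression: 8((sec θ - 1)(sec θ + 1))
8((sec θ - 1)(sec θ + 1)) = 8(tan²θ) (using Diff. of squares)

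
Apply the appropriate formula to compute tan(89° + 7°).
tan(89° + 7°) = (tan 89° + tan 7°)/(1 - tan 89° tan 7°) = -9.514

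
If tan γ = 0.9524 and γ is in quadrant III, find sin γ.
sin γ = -0.6897 (using tan²γ + 1 = sec²γ)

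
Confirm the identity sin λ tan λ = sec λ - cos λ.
RHS = 1/cos λ - cos λ = (1 - cos²λ)/cos λ = sin²λ/cos λ = sin λ · (sin λ/cos λ) = sin λ tan λ = LHS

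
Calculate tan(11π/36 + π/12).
tan(11π/36 + π/12) = (tan 11π/36 + tan π/12)/(1 - tan 11π/36 tan π/12) = 2.747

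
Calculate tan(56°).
tan(56°) = 1.483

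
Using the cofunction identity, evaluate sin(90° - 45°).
sin(90° - 45°) = cos(45°) = √2/2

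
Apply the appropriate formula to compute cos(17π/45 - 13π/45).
cos(17π/45 - 13π/45) = cos 17π/45 cos 13π/45 + sin 17π/45 sin 13π/45 = 0.9613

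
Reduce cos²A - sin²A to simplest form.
cos²A - sin²A = cos(2A) (using Double angle)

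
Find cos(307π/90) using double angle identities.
cos(307π/90) = cos²307π/180 - sin²307π/180 = -0.2756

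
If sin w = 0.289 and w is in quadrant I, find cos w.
cos w = 0.9573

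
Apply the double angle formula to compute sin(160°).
sin(160°) = 2 sin 80° cos 80° = 0.342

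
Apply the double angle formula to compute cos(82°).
cos(82°) = cos²41° - sin²41° = 0.1392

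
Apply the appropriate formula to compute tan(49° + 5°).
tan(49° + 5°) = (tan 49° + tan 5°)/(1 - tan 49° tan 5°) = 1.376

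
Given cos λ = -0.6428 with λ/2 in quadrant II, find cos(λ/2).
cos(λ/2) = ±√((1 + cos λ)/2); negative since λ/2 ∈ QII, so cos(λ/2) = -0.4226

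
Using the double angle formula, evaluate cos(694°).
cos(694°) = 1 - 2sin²347° = 0.8988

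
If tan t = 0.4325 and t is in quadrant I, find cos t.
cos t = 0.9178 (using tan²t + 1 = sec²t)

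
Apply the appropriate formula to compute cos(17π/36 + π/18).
cos(17π/36 + π/18) = cos 17π/36 cos π/18 - sin 17π/36 sin π/18 = -0.08716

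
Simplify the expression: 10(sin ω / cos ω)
10(sin ω / cos ω) = 10(tan ω) (using Quotient identity)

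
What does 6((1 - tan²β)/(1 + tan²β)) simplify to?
6((1 - tan²β)/(1 + tan²β)) = 6(cos(2β)) (using Double angle)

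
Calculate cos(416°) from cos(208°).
cos(416°) = 2cos²208° - 1 = 0.5592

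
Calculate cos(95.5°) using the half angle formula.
cos(95.5°) = -√((1 + cos 191°)/2) = -0.09585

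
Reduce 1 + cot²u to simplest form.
1 + cot²u = csc²u (using Pythagorean identity)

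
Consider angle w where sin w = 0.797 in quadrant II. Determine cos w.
cos w = ±√(1 - sin²w) = -0.604 (negative in QII)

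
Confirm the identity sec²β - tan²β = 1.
LHS = 1/cos²β - sin²β/cos²β = (1 - sin²β)/cos²β = cos²β/cos²β = 1 = RHS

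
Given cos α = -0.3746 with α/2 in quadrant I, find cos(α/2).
cos(α/2) = ±√((1 + cos α)/2); positive since α/2 ∈ QI, so cos(α/2) = 0.5592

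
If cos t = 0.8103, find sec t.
sec t = 1/cos t = 1.234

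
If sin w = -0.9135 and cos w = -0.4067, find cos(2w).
cos(2w) = cos²w - sin²w = -0.6691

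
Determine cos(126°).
cos(126°) = -0.5878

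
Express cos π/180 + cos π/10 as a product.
cos π/180 + cos π/10 = 2 cos(19π/360) cos(-17π/360)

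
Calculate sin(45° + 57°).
sin(45° + 57°) = sin 45° cos 57° + cos 45° sin 57° = 0.9781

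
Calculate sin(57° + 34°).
sin(57° + 34°) = sin 57° cos 34° + cos 57° sin 34° = 0.9998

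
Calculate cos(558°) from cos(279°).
cos(558°) = 2cos²279° - 1 = -0.9511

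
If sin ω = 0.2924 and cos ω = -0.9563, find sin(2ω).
sin(2ω) = 2 sin ω cos ω = -0.5592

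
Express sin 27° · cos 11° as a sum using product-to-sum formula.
sin 27° cos 11° = (1/2)[sin(27°+11°) + sin(27°-11°)]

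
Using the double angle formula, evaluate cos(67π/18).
cos(67π/18) = cos²67π/36 - sin²67π/36 = 0.6428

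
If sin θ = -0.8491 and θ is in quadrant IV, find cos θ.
cos θ = 0.5282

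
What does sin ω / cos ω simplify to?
sin ω / cos ω = tan ω (using Quotient identity)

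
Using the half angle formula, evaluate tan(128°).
tan(128°) = sin 256° / (1 + cos 256°) = -1.28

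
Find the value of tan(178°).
tan(178°) = -0.03492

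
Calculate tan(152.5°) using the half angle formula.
tan(152.5°) = sin 305° / (1 + cos 305°) = -0.5206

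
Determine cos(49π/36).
cos(49π/36) = -0.4226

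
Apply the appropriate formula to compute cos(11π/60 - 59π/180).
cos(11π/60 - 59π/180) = cos 11π/60 cos 59π/180 + sin 11π/60 sin 59π/180 = 0.8988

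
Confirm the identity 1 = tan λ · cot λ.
RHS = (sin λ/cos λ) · (cos λ/sin λ) = 1 = LHS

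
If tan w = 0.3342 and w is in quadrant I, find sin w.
sin w = 0.317 (using tan²w + 1 = sec²w)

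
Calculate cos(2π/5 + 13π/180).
cos(2π/5 + 13π/180) = cos 2π/5 cos 13π/180 - sin 2π/5 sin 13π/180 = 0.08716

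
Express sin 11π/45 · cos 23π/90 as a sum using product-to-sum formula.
sin 11π/45 cos 23π/90 = (1/2)[sin(11π/45+23π/90) + sin(11π/45-23π/90)]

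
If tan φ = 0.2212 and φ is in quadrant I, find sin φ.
sin φ = 0.216 (using tan²φ + 1 = sec²φ)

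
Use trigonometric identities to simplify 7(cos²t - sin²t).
7(cos²t - sin²t) = 7(cos(2t)) (using Double angle)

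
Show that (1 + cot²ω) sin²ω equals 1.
LHS = csc²ω · sin²ω = (1/sin²ω) · sin²ω = 1 = RHS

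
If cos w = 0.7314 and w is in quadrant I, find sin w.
sin w = 0.6819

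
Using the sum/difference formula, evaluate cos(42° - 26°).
cos(42° - 26°) = cos 42° cos 26° + sin 42° sin 26° = 0.9613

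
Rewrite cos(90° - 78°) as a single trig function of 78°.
cos(90° - 78°) = sin(78°)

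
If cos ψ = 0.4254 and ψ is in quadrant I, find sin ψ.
sin ψ = 0.905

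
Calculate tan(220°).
tan(220°) = 0.8391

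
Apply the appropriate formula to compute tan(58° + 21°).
tan(58° + 21°) = (tan 58° + tan 21°)/(1 - tan 58° tan 21°) = 5.145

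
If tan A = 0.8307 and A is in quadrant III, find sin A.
sin A = -0.639 (using tan²A + 1 = sec²A)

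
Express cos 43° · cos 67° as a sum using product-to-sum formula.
cos 43° cos 67° = (1/2)[cos(43°-67°) + cos(43°+67°)]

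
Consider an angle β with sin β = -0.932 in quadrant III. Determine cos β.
cos β = ±√(1 - sin²β) = -0.3625 (negative in QIII)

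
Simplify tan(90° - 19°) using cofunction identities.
tan(90° - 19°) = cot(19°)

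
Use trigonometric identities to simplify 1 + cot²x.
1 + cot²x = csc²x (using Pythagorean identity)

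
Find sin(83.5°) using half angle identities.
sin(83.5°) = √((1 - cos 167°)/2) = 0.9936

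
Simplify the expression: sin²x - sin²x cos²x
sin²x - sin²x cos²x = sin⁴x (using Factoring)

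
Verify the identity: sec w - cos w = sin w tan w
LHS = 1/cos w - cos w = (1 - cos²w)/cos w = sin²w/cos w = sin w · (sin w/cos w) = sin w tan w = RHS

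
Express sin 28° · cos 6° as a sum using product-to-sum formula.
sin 28° cos 6° = (1/2)[sin(28°+6°) + sin(28°-6°)]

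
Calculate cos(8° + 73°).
cos(8° + 73°) = cos 8° cos 73° - sin 8° sin 73° = 0.1564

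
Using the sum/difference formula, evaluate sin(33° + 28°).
sin(33° + 28°) = sin 33° cos 28° + cos 33° sin 28° = 0.8746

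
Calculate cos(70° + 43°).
cos(70° + 43°) = cos 70° cos 43° - sin 70° sin 43° = -0.3907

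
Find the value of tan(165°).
tan(165°) = -(2-√3)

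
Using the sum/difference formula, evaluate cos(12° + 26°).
cos(12° + 26°) = cos 12° cos 26° - sin 12° sin 26° = 0.788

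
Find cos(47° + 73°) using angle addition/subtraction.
cos(47° + 73°) = cos 47° cos 73° - sin 47° sin 73° = -1/2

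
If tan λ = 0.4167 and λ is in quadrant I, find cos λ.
cos λ = 0.9231 (using tan²λ + 1 = sec²λ)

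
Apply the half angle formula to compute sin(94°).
sin(94°) = √((1 - cos 188°)/2) = 0.9976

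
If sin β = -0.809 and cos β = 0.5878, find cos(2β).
cos(2β) = cos²β - sin²β = -0.309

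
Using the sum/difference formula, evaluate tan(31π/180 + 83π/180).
tan(31π/180 + 83π/180) = (tan 31π/180 + tan 83π/180)/(1 - tan 31π/180 tan 83π/180) = -2.246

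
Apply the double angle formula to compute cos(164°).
cos(164°) = 1 - 2sin²82° = -0.9613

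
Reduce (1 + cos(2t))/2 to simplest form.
(1 + cos(2t))/2 = cos²t (using Power reduction)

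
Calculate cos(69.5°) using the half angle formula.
cos(69.5°) = √((1 + cos 139°)/2) = 0.3502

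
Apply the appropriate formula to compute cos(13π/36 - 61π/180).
cos(13π/36 - 61π/180) = cos 13π/36 cos 61π/180 + sin 13π/36 sin 61π/180 = 0.9976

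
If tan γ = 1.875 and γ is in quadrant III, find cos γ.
cos γ = -0.4706 (using tan²γ + 1 = sec²γ)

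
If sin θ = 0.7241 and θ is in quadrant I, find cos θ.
cos θ = 0.6897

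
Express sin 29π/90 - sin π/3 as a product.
sin 29π/90 - sin π/3 = 2 cos(59π/180) sin(-π/180)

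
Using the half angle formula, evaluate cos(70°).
cos(70°) = √((1 + cos 140°)/2) = 0.342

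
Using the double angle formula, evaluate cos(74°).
cos(74°) = 1 - 2sin²37° = 0.2756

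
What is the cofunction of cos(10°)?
cos(10°) = sin(90° - 10°) = sin(80°)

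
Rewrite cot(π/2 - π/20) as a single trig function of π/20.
cot(π/2 - π/20) = tan(π/20)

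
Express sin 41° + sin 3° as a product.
sin 41° + sin 3° = 2 sin(22°) cos(19°)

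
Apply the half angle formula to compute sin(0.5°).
sin(0.5°) = √((1 - cos 1°)/2) = 0.008727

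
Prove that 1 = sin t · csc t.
RHS = sin t · (1/sin t) = 1 = LHS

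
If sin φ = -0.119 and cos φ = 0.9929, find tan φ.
tan φ = sin φ / cos φ = -0.1199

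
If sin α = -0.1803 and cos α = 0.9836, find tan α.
tan α = sin α / cos α = -0.1833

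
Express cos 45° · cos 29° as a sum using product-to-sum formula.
cos 45° cos 29° = (1/2)[cos(45°-29°) + cos(45°+29°)]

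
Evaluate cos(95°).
cos(95°) = -0.08716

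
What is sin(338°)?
sin(338°) = -0.3746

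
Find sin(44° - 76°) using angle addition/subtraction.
sin(44° - 76°) = sin 44° cos 76° - cos 44° sin 76° = -0.5299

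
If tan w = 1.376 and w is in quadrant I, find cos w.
cos w = 0.5879 (using tan²w + 1 = sec²w)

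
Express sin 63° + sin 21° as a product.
sin 63° + sin 21° = 2 sin(42°) cos(21°)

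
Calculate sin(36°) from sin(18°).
sin(36°) = 2 sin 18° cos 18° = 0.5878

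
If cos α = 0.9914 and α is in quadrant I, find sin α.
sin α = 0.1309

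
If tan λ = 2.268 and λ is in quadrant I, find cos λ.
cos λ = 0.4034 (using tan²λ + 1 = sec²λ)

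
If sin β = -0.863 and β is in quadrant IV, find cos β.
cos β = 0.5052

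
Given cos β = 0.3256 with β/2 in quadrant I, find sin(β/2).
sin(β/2) = ±√((1 - cos β)/2); positive since β/2 ∈ QI, so sin(β/2) = 0.5807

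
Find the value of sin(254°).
sin(254°) = -0.9613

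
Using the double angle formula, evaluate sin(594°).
sin(594°) = 2 sin 297° cos 297° = -0.809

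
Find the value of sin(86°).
sin(86°) = 0.9976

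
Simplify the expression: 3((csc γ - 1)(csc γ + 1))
3((csc γ - 1)(csc γ + 1)) = 3(cot²γ) (using Diff. of squares)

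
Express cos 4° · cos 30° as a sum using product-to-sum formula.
cos 4° cos 30° = (1/2)[cos(4°-30°) + cos(4°+30°)]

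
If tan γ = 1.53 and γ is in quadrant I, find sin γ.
sin γ = 0.8371 (using tan²γ + 1 = sec²γ)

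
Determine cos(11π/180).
cos(11π/180) = 0.9816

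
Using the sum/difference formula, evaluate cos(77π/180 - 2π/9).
cos(77π/180 - 2π/9) = cos 77π/180 cos 2π/9 + sin 77π/180 sin 2π/9 = 0.7986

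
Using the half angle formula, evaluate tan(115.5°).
tan(115.5°) = sin 231° / (1 + cos 231°) = -2.097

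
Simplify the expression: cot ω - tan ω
cot ω - tan ω = 2 cot(2ω) (using Double angle)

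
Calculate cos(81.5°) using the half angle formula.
cos(81.5°) = √((1 + cos 163°)/2) = 0.1478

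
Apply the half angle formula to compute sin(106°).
sin(106°) = √((1 - cos 212°)/2) = 0.9613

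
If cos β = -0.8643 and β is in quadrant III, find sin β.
sin β = -0.503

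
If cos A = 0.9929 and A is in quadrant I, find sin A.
sin A = 0.119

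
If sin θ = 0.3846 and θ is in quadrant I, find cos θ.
cos θ = 0.9231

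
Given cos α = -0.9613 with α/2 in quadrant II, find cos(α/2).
cos(α/2) = ±√((1 + cos α)/2); negative since α/2 ∈ QII, so cos(α/2) = -0.1391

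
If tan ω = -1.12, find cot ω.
cot ω = 1/tan ω = -0.8929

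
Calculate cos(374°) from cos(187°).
cos(374°) = cos²187° - sin²187° = 0.9703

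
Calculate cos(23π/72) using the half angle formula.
cos(23π/72) = √((1 + cos 23π/36)/2) = 0.5373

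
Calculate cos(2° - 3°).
cos(2° - 3°) = cos 2° cos 3° + sin 2° sin 3° = 0.9998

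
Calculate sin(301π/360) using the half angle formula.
sin(301π/360) = √((1 - cos 301π/180)/2) = 0.4924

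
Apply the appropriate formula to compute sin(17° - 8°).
sin(17° - 8°) = sin 17° cos 8° - cos 17° sin 8° = 0.1564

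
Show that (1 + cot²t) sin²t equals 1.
LHS = csc²t · sin²t = (1/sin²t) · sin²t = 1 = RHS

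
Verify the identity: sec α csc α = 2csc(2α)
RHS = 2/sin(2α) = 2/(2 sin α cos α) = 1/(sin α cos α) = (1/cos α)(1/sin α) = sec α csc α = LHS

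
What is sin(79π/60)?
sin(79π/60) = -0.8387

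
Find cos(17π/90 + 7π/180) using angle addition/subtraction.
cos(17π/90 + 7π/180) = cos 17π/90 cos 7π/180 - sin 17π/90 sin 7π/180 = 0.7547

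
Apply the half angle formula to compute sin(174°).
sin(174°) = √((1 - cos 348°)/2) = 0.1045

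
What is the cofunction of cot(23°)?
cot(23°) = tan(90° - 23°) = tan(67°)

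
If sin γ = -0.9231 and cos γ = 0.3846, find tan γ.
tan γ = sin γ / cos γ = -2.4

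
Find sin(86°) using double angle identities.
sin(86°) = 2 sin 43° cos 43° = 0.9976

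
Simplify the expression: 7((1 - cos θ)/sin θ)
7((1 - cos θ)/sin θ) = 7(tan(θ/2)) (using Half angle)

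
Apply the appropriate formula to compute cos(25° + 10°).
cos(25° + 10°) = cos 25° cos 10° - sin 25° sin 10° = 0.8192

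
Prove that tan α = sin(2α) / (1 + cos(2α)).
RHS = 2 sin α cos α / (2cos²α) = sin α/cos α = tan α = LHS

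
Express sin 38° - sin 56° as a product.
sin 38° - sin 56° = 2 cos(47°) sin(-9°)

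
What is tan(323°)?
tan(323°) = -0.7536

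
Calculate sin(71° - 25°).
sin(71° - 25°) = sin 71° cos 25° - cos 71° sin 25° = 0.7193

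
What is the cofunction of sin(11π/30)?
sin(11π/30) = cos(π/2 - 11π/30) = cos(2π/15)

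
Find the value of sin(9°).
sin(9°) = 0.1564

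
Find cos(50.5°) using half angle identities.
cos(50.5°) = √((1 + cos 101°)/2) = 0.6361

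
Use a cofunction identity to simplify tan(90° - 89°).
tan(90° - 89°) = cot(89°)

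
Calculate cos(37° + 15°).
cos(37° + 15°) = cos 37° cos 15° - sin 37° sin 15° = 0.6157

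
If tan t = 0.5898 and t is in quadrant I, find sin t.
sin t = 0.508 (using tan²t + 1 = sec²t)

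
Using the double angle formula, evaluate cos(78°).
cos(78°) = cos²39° - sin²39° = 0.2079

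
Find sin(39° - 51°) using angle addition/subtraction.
sin(39° - 51°) = sin 39° cos 51° - cos 39° sin 51° = -0.2079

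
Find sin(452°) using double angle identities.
sin(452°) = 2 sin 226° cos 226° = 0.9994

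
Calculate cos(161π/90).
cos(161π/90) = 0.788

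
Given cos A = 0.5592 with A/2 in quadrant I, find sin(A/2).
sin(A/2) = ±√((1 - cos A)/2); positive since A/2 ∈ QI, so sin(A/2) = 0.4695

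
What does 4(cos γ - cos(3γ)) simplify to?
4(cos γ - cos(3γ)) = 4(2 sin(2γ) sin γ) (using Sum-to-product)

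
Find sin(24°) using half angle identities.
sin(24°) = √((1 - cos 48°)/2) = 0.4067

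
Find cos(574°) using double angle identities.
cos(574°) = 1 - 2sin²287° = -0.829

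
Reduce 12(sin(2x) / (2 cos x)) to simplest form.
12(sin(2x) / (2 cos x)) = 12(sin x) (using Double angle)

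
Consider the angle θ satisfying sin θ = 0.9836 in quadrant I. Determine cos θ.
cos θ = √(1 - sin²θ) = 0.1804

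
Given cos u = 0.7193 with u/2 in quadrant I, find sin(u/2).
sin(u/2) = ±√((1 - cos u)/2); positive since u/2 ∈ QI, so sin(u/2) = 0.3746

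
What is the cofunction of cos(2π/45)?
cos(2π/45) = sin(π/2 - 2π/45) = sin(41π/90)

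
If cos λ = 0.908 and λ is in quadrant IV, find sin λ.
sin λ = -0.419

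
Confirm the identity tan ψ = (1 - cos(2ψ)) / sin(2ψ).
RHS = 2sin²ψ / (2 sin ψ cos ψ) = sin ψ/cos ψ = tan ψ = LHS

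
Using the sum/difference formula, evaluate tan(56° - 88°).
tan(56° - 88°) = (tan 56° - tan 88°)/(1 + tan 56° tan 88°) = -0.6249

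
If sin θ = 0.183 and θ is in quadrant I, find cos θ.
cos θ = 0.9831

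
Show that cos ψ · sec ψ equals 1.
LHS = cos ψ · (1/cos ψ) = 1 = RHS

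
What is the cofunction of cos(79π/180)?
cos(79π/180) = sin(π/2 - 79π/180) = sin(11π/180)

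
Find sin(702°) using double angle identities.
sin(702°) = 2 sin 351° cos 351° = -0.309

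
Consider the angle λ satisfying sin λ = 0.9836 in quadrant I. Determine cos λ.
cos λ = √(1 - sin²λ) = 0.1804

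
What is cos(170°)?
cos(170°) = -0.9848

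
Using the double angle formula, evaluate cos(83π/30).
cos(83π/30) = cos²83π/60 - sin²83π/60 = -0.7431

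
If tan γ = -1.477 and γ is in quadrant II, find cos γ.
cos γ = -0.5606 (using tan²γ + 1 = sec²γ)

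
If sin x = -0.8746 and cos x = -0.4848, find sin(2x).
sin(2x) = 2 sin x cos x = 0.848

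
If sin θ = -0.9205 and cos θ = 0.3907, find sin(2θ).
sin(2θ) = 2 sin θ cos θ = -0.7193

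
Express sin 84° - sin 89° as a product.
sin 84° - sin 89° = 2 cos(86.5°) sin(-2.5°)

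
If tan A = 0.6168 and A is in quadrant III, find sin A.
sin A = -0.525 (using tan²A + 1 = sec²A)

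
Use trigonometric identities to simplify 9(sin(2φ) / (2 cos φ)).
9(sin(2φ) / (2 cos φ)) = 9(sin φ) (using Double angle)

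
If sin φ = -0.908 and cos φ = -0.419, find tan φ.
tan φ = sin φ / cos φ = 2.167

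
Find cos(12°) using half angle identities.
cos(12°) = √((1 + cos 24°)/2) = 0.9781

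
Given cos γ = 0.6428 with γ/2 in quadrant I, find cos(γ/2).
cos(γ/2) = ±√((1 + cos γ)/2); positive since γ/2 ∈ QI, so cos(γ/2) = 0.9063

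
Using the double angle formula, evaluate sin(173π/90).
sin(173π/90) = 2 sin 173π/180 cos 173π/180 = -0.2419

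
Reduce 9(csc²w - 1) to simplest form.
9(csc²w - 1) = 9(cot²w) (using Pythagorean identity)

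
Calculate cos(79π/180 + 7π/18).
cos(79π/180 + 7π/18) = cos 79π/180 cos 7π/18 - sin 79π/180 sin 7π/18 = -0.8572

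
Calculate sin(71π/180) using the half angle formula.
sin(71π/180) = √((1 - cos 71π/90)/2) = 0.9455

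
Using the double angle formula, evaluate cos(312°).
cos(312°) = cos²156° - sin²156° = 0.6691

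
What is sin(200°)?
sin(200°) = -0.342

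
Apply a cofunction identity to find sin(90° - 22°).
sin(90° - 22°) = cos(22°) = 0.9272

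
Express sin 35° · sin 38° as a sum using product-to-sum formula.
sin 35° sin 38° = (1/2)[cos(35°-38°) - cos(35°+38°)]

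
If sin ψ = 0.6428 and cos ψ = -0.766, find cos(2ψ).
cos(2ψ) = cos²ψ - sin²ψ = 0.1736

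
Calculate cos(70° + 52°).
cos(70° + 52°) = cos 70° cos 52° - sin 70° sin 52° = -0.5299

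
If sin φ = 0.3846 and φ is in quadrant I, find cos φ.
cos φ = 0.9231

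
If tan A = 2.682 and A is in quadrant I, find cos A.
cos A = 0.3494 (using tan²A + 1 = sec²A)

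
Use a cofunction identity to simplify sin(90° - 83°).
sin(90° - 83°) = cos(83°)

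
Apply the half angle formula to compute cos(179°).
cos(179°) = -√((1 + cos 358°)/2) = -0.9998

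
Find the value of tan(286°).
tan(286°) = -3.487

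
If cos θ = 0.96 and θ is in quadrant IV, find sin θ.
sin θ = -0.28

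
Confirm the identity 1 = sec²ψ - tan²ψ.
RHS = 1/cos²ψ - sin²ψ/cos²ψ = (1 - sin²ψ)/cos²ψ = cos²ψ/cos²ψ = 1 = LHS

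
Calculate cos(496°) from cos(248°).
cos(496°) = cos²248° - sin²248° = -0.7193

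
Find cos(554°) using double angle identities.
cos(554°) = cos²277° - sin²277° = -0.9703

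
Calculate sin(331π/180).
sin(331π/180) = -0.4848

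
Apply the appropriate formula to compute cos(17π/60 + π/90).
cos(17π/60 + π/90) = cos 17π/60 cos π/90 - sin 17π/60 sin π/90 = 0.6018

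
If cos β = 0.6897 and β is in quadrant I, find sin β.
sin β = 0.7241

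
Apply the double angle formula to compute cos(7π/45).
cos(7π/45) = cos²7π/90 - sin²7π/90 = 0.8829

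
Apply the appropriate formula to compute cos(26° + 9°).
cos(26° + 9°) = cos 26° cos 9° - sin 26° sin 9° = 0.8192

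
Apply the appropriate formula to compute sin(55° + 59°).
sin(55° + 59°) = sin 55° cos 59° + cos 55° sin 59° = 0.9135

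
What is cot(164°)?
cot(164°) = -3.487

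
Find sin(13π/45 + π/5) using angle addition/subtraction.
sin(13π/45 + π/5) = sin 13π/45 cos π/5 + cos 13π/45 sin π/5 = 0.9994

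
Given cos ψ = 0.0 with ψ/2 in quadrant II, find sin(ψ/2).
sin(ψ/2) = ±√((1 - cos ψ)/2); positive since ψ/2 ∈ QII, so sin(ψ/2) = √2/2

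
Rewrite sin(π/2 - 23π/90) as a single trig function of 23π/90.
sin(π/2 - 23π/90) = cos(23π/90)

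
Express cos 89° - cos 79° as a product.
cos 89° - cos 79° = -2 sin(84°) sin(5°)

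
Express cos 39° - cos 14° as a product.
cos 39° - cos 14° = -2 sin(26.5°) sin(12.5°)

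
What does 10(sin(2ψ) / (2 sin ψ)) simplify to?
10(sin(2ψ) / (2 sin ψ)) = 10(cos ψ) (using Double angle)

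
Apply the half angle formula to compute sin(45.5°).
sin(45.5°) = √((1 - cos 91°)/2) = 0.7133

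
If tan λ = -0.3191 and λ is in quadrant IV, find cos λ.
cos λ = 0.9527 (using tan²λ + 1 = sec²λ)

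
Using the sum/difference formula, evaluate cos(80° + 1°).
cos(80° + 1°) = cos 80° cos 1° - sin 80° sin 1° = 0.1564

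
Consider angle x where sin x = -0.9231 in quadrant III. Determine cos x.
cos x = ±√(1 - sin²x) = -0.3846 (negative in QIII)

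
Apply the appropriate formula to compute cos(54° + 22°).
cos(54° + 22°) = cos 54° cos 22° - sin 54° sin 22° = 0.2419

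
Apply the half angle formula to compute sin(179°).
sin(179°) = √((1 - cos 358°)/2) = 0.01745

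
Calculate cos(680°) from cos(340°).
cos(680°) = cos²340° - sin²340° = 0.766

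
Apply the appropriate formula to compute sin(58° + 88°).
sin(58° + 88°) = sin 58° cos 88° + cos 58° sin 88° = 0.5592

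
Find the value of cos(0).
cos(0) = 1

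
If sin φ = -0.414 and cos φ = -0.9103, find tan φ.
tan φ = sin φ / cos φ = 0.4548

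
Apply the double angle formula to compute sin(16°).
sin(16°) = 2 sin 8° cos 8° = 0.2756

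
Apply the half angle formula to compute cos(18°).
cos(18°) = √((1 + cos 36°)/2) = 0.9511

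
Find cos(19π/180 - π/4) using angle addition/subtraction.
cos(19π/180 - π/4) = cos 19π/180 cos π/4 + sin 19π/180 sin π/4 = 0.8988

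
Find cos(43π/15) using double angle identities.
cos(43π/15) = cos²43π/30 - sin²43π/30 = -0.9135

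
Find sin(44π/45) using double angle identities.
sin(44π/45) = 2 sin 22π/45 cos 22π/45 = 0.06976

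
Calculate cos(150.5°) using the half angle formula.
cos(150.5°) = -√((1 + cos 301°)/2) = -0.8704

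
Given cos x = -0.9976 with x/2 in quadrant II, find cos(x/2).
cos(x/2) = ±√((1 + cos x)/2); negative since x/2 ∈ QII, so cos(x/2) = -0.03464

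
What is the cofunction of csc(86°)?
csc(86°) = sec(90° - 86°) = sec(4°)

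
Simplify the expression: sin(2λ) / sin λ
sin(2λ) / sin λ = 2 cos λ (using Double angle)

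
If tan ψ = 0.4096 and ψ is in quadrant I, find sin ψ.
sin ψ = 0.379 (using tan²ψ + 1 = sec²ψ)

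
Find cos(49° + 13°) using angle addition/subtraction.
cos(49° + 13°) = cos 49° cos 13° - sin 49° sin 13° = 0.4695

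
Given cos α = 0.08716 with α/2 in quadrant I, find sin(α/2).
sin(α/2) = ±√((1 - cos α)/2); positive since α/2 ∈ QI, so sin(α/2) = 0.6756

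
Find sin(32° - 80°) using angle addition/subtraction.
sin(32° - 80°) = sin 32° cos 80° - cos 32° sin 80° = -0.7431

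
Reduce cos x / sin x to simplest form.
cos x / sin x = cot x (using Quotient identity)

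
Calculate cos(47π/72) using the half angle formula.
cos(47π/72) = -√((1 + cos 47π/36)/2) = -0.4617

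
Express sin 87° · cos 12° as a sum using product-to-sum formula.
sin 87° cos 12° = (1/2)[sin(87°+12°) + sin(87°-12°)]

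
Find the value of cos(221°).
cos(221°) = -0.7547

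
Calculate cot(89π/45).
cot(89π/45) = -14.3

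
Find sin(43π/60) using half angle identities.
sin(43π/60) = √((1 - cos 43π/30)/2) = 0.7771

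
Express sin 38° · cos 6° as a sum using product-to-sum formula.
sin 38° cos 6° = (1/2)[sin(38°+6°) + sin(38°-6°)]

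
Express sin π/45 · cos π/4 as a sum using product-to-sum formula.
sin π/45 cos π/4 = (1/2)[sin(π/45+π/4) + sin(π/45-π/4)]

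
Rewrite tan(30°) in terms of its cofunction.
tan(30°) = cot(90° - 30°) = cot(60°)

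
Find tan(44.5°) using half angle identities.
tan(44.5°) = sin 89° / (1 + cos 89°) = 0.9827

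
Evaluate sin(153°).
sin(153°) = 0.454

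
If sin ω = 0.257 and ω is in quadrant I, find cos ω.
cos ω = 0.9664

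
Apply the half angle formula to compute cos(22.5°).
cos(22.5°) = √((1 + cos 45°)/2) = √(2+√2)/2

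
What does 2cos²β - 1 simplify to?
2cos²β - 1 = cos(2β) (using Double angle)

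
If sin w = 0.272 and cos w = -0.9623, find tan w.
tan w = sin w / cos w = -0.2827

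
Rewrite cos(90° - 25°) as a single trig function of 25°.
cos(90° - 25°) = sin(25°)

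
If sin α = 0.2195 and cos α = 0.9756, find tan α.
tan α = sin α / cos α = 0.225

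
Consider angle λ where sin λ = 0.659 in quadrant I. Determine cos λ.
cos λ = √(1 - sin²λ) = 0.7521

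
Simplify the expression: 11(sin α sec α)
11(sin α sec α) = 11(tan α) (using Reciprocal + quotient)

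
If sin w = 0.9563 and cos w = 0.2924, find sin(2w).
sin(2w) = 2 sin w cos w = 0.5592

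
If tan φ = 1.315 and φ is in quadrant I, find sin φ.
sin φ = 0.796 (using tan²φ + 1 = sec²φ)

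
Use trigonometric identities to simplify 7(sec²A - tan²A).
7(sec²A - tan²A) = 7 (using Pythagorean identity)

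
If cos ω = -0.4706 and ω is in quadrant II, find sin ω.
sin ω = 0.8823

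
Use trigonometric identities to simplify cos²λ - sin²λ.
cos²λ - sin²λ = cos(2λ) (using Double angle)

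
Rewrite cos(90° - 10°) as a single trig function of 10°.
cos(90° - 10°) = sin(10°)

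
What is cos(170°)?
cos(170°) = -0.9848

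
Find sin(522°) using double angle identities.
sin(522°) = 2 sin 261° cos 261° = 0.309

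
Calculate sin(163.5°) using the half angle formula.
sin(163.5°) = √((1 - cos 327°)/2) = 0.284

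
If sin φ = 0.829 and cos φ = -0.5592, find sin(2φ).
sin(2φ) = 2 sin φ cos φ = -0.9272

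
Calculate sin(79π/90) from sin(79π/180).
sin(79π/90) = 2 sin 79π/180 cos 79π/180 = 0.3746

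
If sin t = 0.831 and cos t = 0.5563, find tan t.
tan t = sin t / cos t = 1.494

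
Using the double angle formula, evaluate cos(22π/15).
cos(22π/15) = cos²11π/15 - sin²11π/15 = -0.1045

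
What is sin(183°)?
sin(183°) = -0.05234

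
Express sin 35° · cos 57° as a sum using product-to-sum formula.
sin 35° cos 57° = (1/2)[sin(35°+57°) + sin(35°-57°)]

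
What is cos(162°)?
cos(162°) = -0.9511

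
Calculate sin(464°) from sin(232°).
sin(464°) = 2 sin 232° cos 232° = 0.9703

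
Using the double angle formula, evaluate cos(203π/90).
cos(203π/90) = cos²203π/180 - sin²203π/180 = 0.6947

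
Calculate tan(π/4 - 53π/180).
tan(π/4 - 53π/180) = (tan π/4 - tan 53π/180)/(1 + tan π/4 tan 53π/180) = -0.1405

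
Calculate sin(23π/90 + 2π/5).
sin(23π/90 + 2π/5) = sin 23π/90 cos 2π/5 + cos 23π/90 sin 2π/5 = 0.8829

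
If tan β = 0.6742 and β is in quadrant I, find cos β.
cos β = 0.8292 (using tan²β + 1 = sec²β)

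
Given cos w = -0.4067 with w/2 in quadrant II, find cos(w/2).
cos(w/2) = ±√((1 + cos w)/2); negative since w/2 ∈ QII, so cos(w/2) = -0.5447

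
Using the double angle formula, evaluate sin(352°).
sin(352°) = 2 sin 176° cos 176° = -0.1392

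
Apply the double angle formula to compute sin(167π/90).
sin(167π/90) = 2 sin 167π/180 cos 167π/180 = -0.4384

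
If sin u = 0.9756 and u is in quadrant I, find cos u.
cos u = 0.2196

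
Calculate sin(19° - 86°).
sin(19° - 86°) = sin 19° cos 86° - cos 19° sin 86° = -0.9205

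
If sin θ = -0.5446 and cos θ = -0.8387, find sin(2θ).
sin(2θ) = 2 sin θ cos θ = 0.9135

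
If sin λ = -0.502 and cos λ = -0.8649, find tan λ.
tan λ = sin λ / cos λ = 0.5804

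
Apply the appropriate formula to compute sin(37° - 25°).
sin(37° - 25°) = sin 37° cos 25° - cos 37° sin 25° = 0.2079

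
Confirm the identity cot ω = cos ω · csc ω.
RHS = cos ω · (1/sin ω) = cos ω/sin ω = cot ω = LHS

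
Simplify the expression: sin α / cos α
sin α / cos α = tan α (using Quotient identity)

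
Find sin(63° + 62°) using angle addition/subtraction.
sin(63° + 62°) = sin 63° cos 62° + cos 63° sin 62° = 0.8192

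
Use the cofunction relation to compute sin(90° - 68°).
sin(90° - 68°) = cos(68°) = 0.3746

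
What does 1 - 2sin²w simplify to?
1 - 2sin²w = cos(2w) (using Double angle)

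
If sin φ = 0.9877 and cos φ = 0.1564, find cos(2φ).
cos(2φ) = cos²φ - sin²φ = -0.9511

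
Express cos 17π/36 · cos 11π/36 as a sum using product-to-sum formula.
cos 17π/36 cos 11π/36 = (1/2)[cos(17π/36-11π/36) + cos(17π/36+11π/36)]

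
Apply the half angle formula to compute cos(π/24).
cos(π/24) = √((1 + cos π/12)/2) = 0.9914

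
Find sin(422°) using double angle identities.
sin(422°) = 2 sin 211° cos 211° = 0.8829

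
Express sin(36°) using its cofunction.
sin(36°) = cos(90° - 36°) = cos(54°)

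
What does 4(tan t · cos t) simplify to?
4(tan t · cos t) = 4(sin t) (using Quotient identity)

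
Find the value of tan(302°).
tan(302°) = -1.6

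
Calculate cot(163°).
cot(163°) = -3.271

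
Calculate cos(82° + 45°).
cos(82° + 45°) = cos 82° cos 45° - sin 82° sin 45° = -0.6018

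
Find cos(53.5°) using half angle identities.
cos(53.5°) = √((1 + cos 107°)/2) = 0.5948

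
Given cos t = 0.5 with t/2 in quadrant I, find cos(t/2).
cos(t/2) = ±√((1 + cos t)/2); positive since t/2 ∈ QI, so cos(t/2) = √3/2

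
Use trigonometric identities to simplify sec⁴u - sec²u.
sec⁴u - sec²u = tan⁴u + tan²u (using Pythagorean)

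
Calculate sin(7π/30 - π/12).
sin(7π/30 - π/12) = sin 7π/30 cos π/12 - cos 7π/30 sin π/12 = 0.454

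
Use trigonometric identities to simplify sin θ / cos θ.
sin θ / cos θ = tan θ (using Quotient identity)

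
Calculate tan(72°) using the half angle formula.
tan(72°) = sin 144° / (1 + cos 144°) = 3.078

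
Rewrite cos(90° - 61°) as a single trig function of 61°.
cos(90° - 61°) = sin(61°)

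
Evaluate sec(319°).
sec(319°) = 1.325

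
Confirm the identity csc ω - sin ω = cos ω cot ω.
LHS = 1/sin ω - sin ω = (1 - sin²ω)/sin ω = cos²ω/sin ω = cos ω · (cos ω/sin ω) = cos ω cot ω = RHS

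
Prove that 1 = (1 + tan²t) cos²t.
RHS = sec²t · cos²t = (1/cos²t) · cos²t = 1 = LHS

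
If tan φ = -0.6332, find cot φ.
cot φ = 1/tan φ = -1.579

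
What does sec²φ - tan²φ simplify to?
sec²φ - tan²φ = 1 (using Pythagorean identity)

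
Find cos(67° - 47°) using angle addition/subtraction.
cos(67° - 47°) = cos 67° cos 47° + sin 67° sin 47° = 0.9397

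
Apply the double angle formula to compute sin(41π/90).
sin(41π/90) = 2 sin 41π/180 cos 41π/180 = 0.9903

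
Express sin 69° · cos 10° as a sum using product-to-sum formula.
sin 69° cos 10° = (1/2)[sin(69°+10°) + sin(69°-10°)]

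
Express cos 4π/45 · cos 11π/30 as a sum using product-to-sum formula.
cos 4π/45 cos 11π/30 = (1/2)[cos(4π/45-11π/30) + cos(4π/45+11π/30)]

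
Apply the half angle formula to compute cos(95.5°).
cos(95.5°) = -√((1 + cos 191°)/2) = -0.09585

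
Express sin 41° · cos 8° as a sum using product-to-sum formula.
sin 41° cos 8° = (1/2)[sin(41°+8°) + sin(41°-8°)]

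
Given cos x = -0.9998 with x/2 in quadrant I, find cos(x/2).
cos(x/2) = ±√((1 + cos x)/2); positive since x/2 ∈ QI, so cos(x/2) = 0.01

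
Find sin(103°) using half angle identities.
sin(103°) = √((1 - cos 206°)/2) = 0.9744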